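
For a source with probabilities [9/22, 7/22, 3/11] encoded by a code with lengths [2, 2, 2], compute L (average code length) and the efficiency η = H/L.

Average length L = Σ p_i × l_i = 2.0000 bits
Entropy H = 1.5644 bits
Efficiency η = H/L × 100% = 78.22%


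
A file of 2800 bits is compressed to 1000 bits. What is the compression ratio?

Compression ratio = Original / Compressed
= 2800 / 1000 = 2.80:1


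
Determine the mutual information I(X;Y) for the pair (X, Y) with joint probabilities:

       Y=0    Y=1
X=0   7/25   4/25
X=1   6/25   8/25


H(X) = 0.9896, H(Y) = 0.9988, H(X,Y) = 1.9574
I(X;Y) = H(X) + H(Y) - H(X,Y) = 0.0310 bits


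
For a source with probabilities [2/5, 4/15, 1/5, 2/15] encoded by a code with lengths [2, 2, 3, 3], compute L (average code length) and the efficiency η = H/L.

Average length L = Σ p_i × l_i = 2.3333 bits
Entropy H = 1.8892 bits
Efficiency η = H/L × 100% = 80.97%


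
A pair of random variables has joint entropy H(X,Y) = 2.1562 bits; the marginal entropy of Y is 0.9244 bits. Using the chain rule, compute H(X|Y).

Chain rule: H(X,Y) = H(X|Y) + H(Y)
H(X|Y) = H(X,Y) - H(Y) = 2.1562 - 0.9244 = 1.2318 bits


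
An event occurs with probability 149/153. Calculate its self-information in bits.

Information content I(x) = -log₂(p(x))
I = -log₂(149/153) = -log₂(0.9739)
I = 0.0382 bits


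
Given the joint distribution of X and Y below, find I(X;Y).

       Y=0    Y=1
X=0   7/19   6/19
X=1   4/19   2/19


H(X) = 0.8997, H(Y) = 0.9819, H(X,Y) = 1.8710
I(X;Y) = H(X) + H(Y) - H(X,Y) = 0.0107 bits


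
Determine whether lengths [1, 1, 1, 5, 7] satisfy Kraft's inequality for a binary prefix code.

Kraft inequality: Σ 2^(-l_i) ≤ 1 for prefix-free code
Calculating: 2^(-1) + 2^(-1) + 2^(-1) + 2^(-5) + 2^(-7)
= 0.5 + 0.5 + 0.5 + 0.03125 + 0.0078125
= 1.5391
Since 1.5391 > 1, prefix-free code does not exist


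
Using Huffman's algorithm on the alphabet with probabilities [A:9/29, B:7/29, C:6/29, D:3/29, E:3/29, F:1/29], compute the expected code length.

Huffman tree construction:
Combine smallest probabilities repeatedly
Resulting codes:
  A: 11 (length 2)
  B: 01 (length 2)
  C: 00 (length 2)
  D: 1011 (length 4)
  E: 100 (length 3)
  F: 1010 (length 4)
Average length = Σ p(s) × length(s) = 2.3793 bits


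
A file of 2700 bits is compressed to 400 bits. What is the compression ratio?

Compression ratio = Original / Compressed
= 2700 / 400 = 6.75:1


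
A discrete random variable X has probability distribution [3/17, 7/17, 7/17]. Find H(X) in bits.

H(X) = -Σ p(x) log₂ p(x)
  -3/17 × log₂(3/17) = 0.4416
  -7/17 × log₂(7/17) = 0.5271
  -7/17 × log₂(7/17) = 0.5271
H(X) = 1.4958 bits


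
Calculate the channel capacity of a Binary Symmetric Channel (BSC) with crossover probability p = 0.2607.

For BSC with error probability p:
C = 1 - H(p) where H(p) is binary entropy
H(0.2607) = -0.2607 × log₂(0.2607) - 0.7393 × log₂(0.7393)
H(p) = 0.8278
C = 1 - 0.8278 = 0.1722 bits/use


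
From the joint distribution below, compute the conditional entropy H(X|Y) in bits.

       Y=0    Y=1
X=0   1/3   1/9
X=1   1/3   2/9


H(X|Y) = Σ_y p(y) H(X|Y=y)
  p(Y=0) = 2/3, H(X|Y=0) = 1.0000
  p(Y=1) = 1/3, H(X|Y=1) = 0.9183
H(X|Y) = 0.6667×1.0000 + 0.3333×0.9183 = 0.9728 bits


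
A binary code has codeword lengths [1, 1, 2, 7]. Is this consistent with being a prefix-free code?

Kraft inequality: Σ 2^(-l_i) ≤ 1 for prefix-free code
Calculating: 2^(-1) + 2^(-1) + 2^(-2) + 2^(-7)
= 0.5 + 0.5 + 0.25 + 0.0078125
= 1.2578
Since 1.2578 > 1, prefix-free code does not exist


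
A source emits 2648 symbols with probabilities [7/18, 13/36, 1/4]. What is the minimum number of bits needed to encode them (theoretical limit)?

Entropy H = 1.5605 bits/symbol
Minimum bits = H × n = 1.5605 × 2648
= 4132.30 bits


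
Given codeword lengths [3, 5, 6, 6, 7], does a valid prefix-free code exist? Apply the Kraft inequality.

Kraft inequality: Σ 2^(-l_i) ≤ 1 for prefix-free code
Calculating: 2^(-3) + 2^(-5) + 2^(-6) + 2^(-6) + 2^(-7)
= 0.125 + 0.03125 + 0.015625 + 0.015625 + 0.0078125
= 0.1953
Since 0.1953 ≤ 1, prefix-free code exists


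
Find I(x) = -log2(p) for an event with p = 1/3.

Information content I(x) = -log₂(p(x))
I = -log₂(1/3) = -log₂(0.3333)
I = 1.5850 bits


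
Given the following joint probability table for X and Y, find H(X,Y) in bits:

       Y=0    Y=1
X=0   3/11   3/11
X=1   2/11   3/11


H(X,Y) = -Σ p(x,y) log₂ p(x,y)
  p(0,0)=3/11: -0.2727 × log₂(0.2727) = 0.5112
  p(0,1)=3/11: -0.2727 × log₂(0.2727) = 0.5112
  p(1,0)=2/11: -0.1818 × log₂(0.1818) = 0.4472
  p(1,1)=3/11: -0.2727 × log₂(0.2727) = 0.5112
H(X,Y) = 1.9808 bits


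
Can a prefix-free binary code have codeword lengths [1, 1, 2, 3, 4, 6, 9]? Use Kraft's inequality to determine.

Kraft inequality: Σ 2^(-l_i) ≤ 1 for prefix-free code
Calculating: 2^(-1) + 2^(-1) + 2^(-2) + 2^(-3) + 2^(-4) + 2^(-6) + 2^(-9)
= 0.5 + 0.5 + 0.25 + 0.125 + 0.0625 + 0.015625 + 0.001953125
= 1.4551
Since 1.4551 > 1, prefix-free code does not exist


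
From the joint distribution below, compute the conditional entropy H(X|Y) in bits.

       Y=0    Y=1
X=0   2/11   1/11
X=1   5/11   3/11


H(X|Y) = Σ_y p(y) H(X|Y=y)
  p(Y=0) = 7/11, H(X|Y=0) = 0.8631
  p(Y=1) = 4/11, H(X|Y=1) = 0.8113
H(X|Y) = 0.6364×0.8631 + 0.3636×0.8113 = 0.8443 bits


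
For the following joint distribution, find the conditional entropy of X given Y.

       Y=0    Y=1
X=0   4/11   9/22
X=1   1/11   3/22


H(X|Y) = Σ_y p(y) H(X|Y=y)
  p(Y=0) = 5/11, H(X|Y=0) = 0.7219
  p(Y=1) = 6/11, H(X|Y=1) = 0.8113
H(X|Y) = 0.4545×0.7219 + 0.5455×0.8113 = 0.7707 bits


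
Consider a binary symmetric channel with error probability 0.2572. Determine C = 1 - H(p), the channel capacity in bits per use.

For BSC with error probability p:
C = 1 - H(p) where H(p) is binary entropy
H(0.2572) = -0.2572 × log₂(0.2572) - 0.7428 × log₂(0.7428)
H(p) = 0.8225
C = 1 - 0.8225 = 0.1775 bits/use


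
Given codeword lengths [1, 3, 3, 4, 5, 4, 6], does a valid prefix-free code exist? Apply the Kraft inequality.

Kraft inequality: Σ 2^(-l_i) ≤ 1 for prefix-free code
Calculating: 2^(-1) + 2^(-3) + 2^(-3) + 2^(-4) + 2^(-5) + 2^(-4) + 2^(-6)
= 0.5 + 0.125 + 0.125 + 0.0625 + 0.03125 + 0.0625 + 0.015625
= 0.9219
Since 0.9219 ≤ 1, prefix-free code exists


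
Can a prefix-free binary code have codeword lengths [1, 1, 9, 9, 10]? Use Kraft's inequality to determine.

Kraft inequality: Σ 2^(-l_i) ≤ 1 for prefix-free code
Calculating: 2^(-1) + 2^(-1) + 2^(-9) + 2^(-9) + 2^(-10)
= 0.5 + 0.5 + 0.001953125 + 0.001953125 + 0.0009765625
= 1.0049
Since 1.0049 > 1, prefix-free code does not exist


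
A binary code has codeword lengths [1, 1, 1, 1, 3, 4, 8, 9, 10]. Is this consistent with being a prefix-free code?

Kraft inequality: Σ 2^(-l_i) ≤ 1 for prefix-free code
Calculating: 2^(-1) + 2^(-1) + 2^(-1) + 2^(-1) + 2^(-3) + 2^(-4) + 2^(-8) + 2^(-9) + 2^(-10)
= 0.5 + 0.5 + 0.5 + 0.5 + 0.125 + 0.0625 + 0.00390625 + 0.001953125 + 0.0009765625
= 2.1943
Since 2.1943 > 1, prefix-free code does not exist


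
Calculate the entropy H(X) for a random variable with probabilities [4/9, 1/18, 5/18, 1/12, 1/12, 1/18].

H(X) = -Σ p(x) log₂ p(x)
  -4/9 × log₂(4/9) = 0.5200
  -1/18 × log₂(1/18) = 0.2317
  -5/18 × log₂(5/18) = 0.5133
  -1/12 × log₂(1/12) = 0.2987
  -1/12 × log₂(1/12) = 0.2987
  -1/18 × log₂(1/18) = 0.2317
H(X) = 2.0941 bits


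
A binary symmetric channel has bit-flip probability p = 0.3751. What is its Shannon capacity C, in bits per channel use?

For BSC with error probability p:
C = 1 - H(p) where H(p) is binary entropy
H(0.3751) = -0.3751 × log₂(0.3751) - 0.6249 × log₂(0.6249)
H(p) = 0.9545
C = 1 - 0.9545 = 0.0455 bits/use


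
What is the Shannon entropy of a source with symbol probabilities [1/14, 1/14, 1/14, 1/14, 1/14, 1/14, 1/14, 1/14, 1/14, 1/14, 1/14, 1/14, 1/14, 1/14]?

H(X) = -Σ p(x) log₂ p(x)
  -1/14 × log₂(1/14) = 0.2720
  -1/14 × log₂(1/14) = 0.2720
  -1/14 × log₂(1/14) = 0.2720
  -1/14 × log₂(1/14) = 0.2720
  -1/14 × log₂(1/14) = 0.2720
  -1/14 × log₂(1/14) = 0.2720
  -1/14 × log₂(1/14) = 0.2720
  -1/14 × log₂(1/14) = 0.2720
  -1/14 × log₂(1/14) = 0.2720
  -1/14 × log₂(1/14) = 0.2720
  -1/14 × log₂(1/14) = 0.2720
  -1/14 × log₂(1/14) = 0.2720
  -1/14 × log₂(1/14) = 0.2720
  -1/14 × log₂(1/14) = 0.2720
H(X) = 3.8074 bits


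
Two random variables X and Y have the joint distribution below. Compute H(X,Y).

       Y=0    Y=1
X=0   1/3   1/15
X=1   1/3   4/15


H(X,Y) = -Σ p(x,y) log₂ p(x,y)
  p(0,0)=1/3: -0.3333 × log₂(0.3333) = 0.5283
  p(0,1)=1/15: -0.0667 × log₂(0.0667) = 0.2605
  p(1,0)=1/3: -0.3333 × log₂(0.3333) = 0.5283
  p(1,1)=4/15: -0.2667 × log₂(0.2667) = 0.5085
H(X,Y) = 1.8256 bits


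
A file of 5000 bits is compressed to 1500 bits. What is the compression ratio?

Compression ratio = Original / Compressed
= 5000 / 1500 = 3.33:1


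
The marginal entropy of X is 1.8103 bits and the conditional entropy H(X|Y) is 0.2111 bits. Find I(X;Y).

I(X;Y) = H(X) - H(X|Y)
I(X;Y) = 1.8103 - 0.2111 = 1.5992 bits


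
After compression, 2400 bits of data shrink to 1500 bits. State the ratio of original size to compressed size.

Compression ratio = Original / Compressed
= 2400 / 1500 = 1.60:1


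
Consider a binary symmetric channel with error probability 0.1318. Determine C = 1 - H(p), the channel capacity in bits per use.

For BSC with error probability p:
C = 1 - H(p) where H(p) is binary entropy
H(0.1318) = -0.1318 × log₂(0.1318) - 0.8682 × log₂(0.8682)
H(p) = 0.5624
C = 1 - 0.5624 = 0.4376 bits/use


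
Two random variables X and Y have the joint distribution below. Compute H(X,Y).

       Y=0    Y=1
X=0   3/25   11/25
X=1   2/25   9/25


H(X,Y) = -Σ p(x,y) log₂ p(x,y)
  p(0,0)=3/25: -0.1200 × log₂(0.1200) = 0.3671
  p(0,1)=11/25: -0.4400 × log₂(0.4400) = 0.5211
  p(1,0)=2/25: -0.0800 × log₂(0.0800) = 0.2915
  p(1,1)=9/25: -0.3600 × log₂(0.3600) = 0.5306
H(X,Y) = 1.7103 bits


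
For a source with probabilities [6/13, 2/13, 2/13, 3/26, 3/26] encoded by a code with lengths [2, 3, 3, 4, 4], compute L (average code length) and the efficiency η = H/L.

Average length L = Σ p_i × l_i = 2.7692 bits
Entropy H = 2.0647 bits
Efficiency η = H/L × 100% = 74.56%


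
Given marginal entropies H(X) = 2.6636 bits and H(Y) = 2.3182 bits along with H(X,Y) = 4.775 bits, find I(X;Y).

I(X;Y) = H(X) + H(Y) - H(X,Y)
I(X;Y) = 2.6636 + 2.3182 - 4.775 = 0.2068 bits


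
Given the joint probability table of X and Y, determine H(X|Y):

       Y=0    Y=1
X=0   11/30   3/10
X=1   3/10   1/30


H(X|Y) = Σ_y p(y) H(X|Y=y)
  p(Y=0) = 2/3, H(X|Y=0) = 0.9928
  p(Y=1) = 1/3, H(X|Y=1) = 0.4690
H(X|Y) = 0.6667×0.9928 + 0.3333×0.4690 = 0.8182 bits


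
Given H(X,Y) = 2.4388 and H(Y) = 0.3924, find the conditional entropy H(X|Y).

Chain rule: H(X,Y) = H(X|Y) + H(Y)
H(X|Y) = H(X,Y) - H(Y) = 2.4388 - 0.3924 = 2.0464 bits


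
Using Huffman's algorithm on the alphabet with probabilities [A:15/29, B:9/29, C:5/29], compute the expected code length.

Huffman tree construction:
Combine smallest probabilities repeatedly
Resulting codes:
  A: 1 (length 1)
  B: 01 (length 2)
  C: 00 (length 2)
Average length = Σ p(s) × length(s) = 1.4828 bits


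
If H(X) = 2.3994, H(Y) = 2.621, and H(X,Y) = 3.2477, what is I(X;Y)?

I(X;Y) = H(X) + H(Y) - H(X,Y)
I(X;Y) = 2.3994 + 2.621 - 3.2477 = 1.7727 bits


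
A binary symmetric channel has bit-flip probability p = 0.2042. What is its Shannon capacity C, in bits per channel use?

For BSC with error probability p:
C = 1 - H(p) where H(p) is binary entropy
H(0.2042) = -0.2042 × log₂(0.2042) - 0.7958 × log₂(0.7958)
H(p) = 0.7302
C = 1 - 0.7302 = 0.2698 bits/use


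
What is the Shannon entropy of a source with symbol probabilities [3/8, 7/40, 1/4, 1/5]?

H(X) = -Σ p(x) log₂ p(x)
  -3/8 × log₂(3/8) = 0.5306
  -7/40 × log₂(7/40) = 0.4401
  -1/4 × log₂(1/4) = 0.5000
  -1/5 × log₂(1/5) = 0.4644
H(X) = 1.9351 bits


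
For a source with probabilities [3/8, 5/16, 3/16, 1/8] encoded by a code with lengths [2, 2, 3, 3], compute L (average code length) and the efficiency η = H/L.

Average length L = Σ p_i × l_i = 2.3125 bits
Entropy H = 1.8829 bits
Efficiency η = H/L × 100% = 81.42%


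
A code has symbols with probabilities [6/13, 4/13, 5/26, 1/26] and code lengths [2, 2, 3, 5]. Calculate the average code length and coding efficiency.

Average length L = Σ p_i × l_i = 2.3077 bits
Entropy H = 1.6762 bits
Efficiency η = H/L × 100% = 72.64%


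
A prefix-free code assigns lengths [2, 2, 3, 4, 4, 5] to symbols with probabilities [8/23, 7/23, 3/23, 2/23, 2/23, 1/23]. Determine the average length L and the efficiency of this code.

Average length L = Σ p_i × l_i = 2.6087 bits
Entropy H = 2.2450 bits
Efficiency η = H/L × 100% = 86.06%


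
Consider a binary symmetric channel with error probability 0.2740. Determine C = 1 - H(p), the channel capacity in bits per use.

For BSC with error probability p:
C = 1 - H(p) where H(p) is binary entropy
H(0.2740) = -0.2740 × log₂(0.2740) - 0.7260 × log₂(0.7260)
H(p) = 0.8471
C = 1 - 0.8471 = 0.1529 bits/use


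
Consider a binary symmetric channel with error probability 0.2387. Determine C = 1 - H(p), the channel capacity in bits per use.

For BSC with error probability p:
C = 1 - H(p) where H(p) is binary entropy
H(0.2387) = -0.2387 × log₂(0.2387) - 0.7613 × log₂(0.7613)
H(p) = 0.7929
C = 1 - 0.7929 = 0.2071 bits/use


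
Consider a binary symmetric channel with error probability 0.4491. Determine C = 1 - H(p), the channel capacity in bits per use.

For BSC with error probability p:
C = 1 - H(p) where H(p) is binary entropy
H(0.4491) = -0.4491 × log₂(0.4491) - 0.5509 × log₂(0.5509)
H(p) = 0.9925
C = 1 - 0.9925 = 0.0075 bits/use


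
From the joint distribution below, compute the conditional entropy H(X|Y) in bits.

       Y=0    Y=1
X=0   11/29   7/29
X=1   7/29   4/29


H(X|Y) = Σ_y p(y) H(X|Y=y)
  p(Y=0) = 18/29, H(X|Y=0) = 0.9641
  p(Y=1) = 11/29, H(X|Y=1) = 0.9457
H(X|Y) = 0.6207×0.9641 + 0.3793×0.9457 = 0.9571 bits


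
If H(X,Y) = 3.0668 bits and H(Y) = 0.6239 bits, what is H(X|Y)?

Chain rule: H(X,Y) = H(X|Y) + H(Y)
H(X|Y) = H(X,Y) - H(Y) = 3.0668 - 0.6239 = 2.4429 bits


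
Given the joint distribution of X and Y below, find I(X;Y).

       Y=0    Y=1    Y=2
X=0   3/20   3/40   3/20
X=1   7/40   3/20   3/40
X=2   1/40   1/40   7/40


H(X) = 1.5436, H(Y) = 1.5589, H(X,Y) = 2.9384
I(X;Y) = H(X) + H(Y) - H(X,Y) = 0.1641 bits


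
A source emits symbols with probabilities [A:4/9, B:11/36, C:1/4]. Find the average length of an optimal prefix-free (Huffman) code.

Huffman tree construction:
Combine smallest probabilities repeatedly
Resulting codes:
  A: 0 (length 1)
  B: 11 (length 2)
  C: 10 (length 2)
Average length = Σ p(s) × length(s) = 1.5556 bits


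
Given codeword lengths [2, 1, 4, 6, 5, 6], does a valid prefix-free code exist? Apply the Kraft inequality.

Kraft inequality: Σ 2^(-l_i) ≤ 1 for prefix-free code
Calculating: 2^(-2) + 2^(-1) + 2^(-4) + 2^(-6) + 2^(-5) + 2^(-6)
= 0.25 + 0.5 + 0.0625 + 0.015625 + 0.03125 + 0.015625
= 0.8750
Since 0.8750 ≤ 1, prefix-free code exists


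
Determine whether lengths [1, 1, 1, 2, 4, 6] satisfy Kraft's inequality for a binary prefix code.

Kraft inequality: Σ 2^(-l_i) ≤ 1 for prefix-free code
Calculating: 2^(-1) + 2^(-1) + 2^(-1) + 2^(-2) + 2^(-4) + 2^(-6)
= 0.5 + 0.5 + 0.5 + 0.25 + 0.0625 + 0.015625
= 1.8281
Since 1.8281 > 1, prefix-free code does not exist


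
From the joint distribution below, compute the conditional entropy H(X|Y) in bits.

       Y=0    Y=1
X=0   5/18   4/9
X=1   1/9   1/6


H(X|Y) = Σ_y p(y) H(X|Y=y)
  p(Y=0) = 7/18, H(X|Y=0) = 0.8631
  p(Y=1) = 11/18, H(X|Y=1) = 0.8454
H(X|Y) = 0.3889×0.8631 + 0.6111×0.8454 = 0.8523 bits


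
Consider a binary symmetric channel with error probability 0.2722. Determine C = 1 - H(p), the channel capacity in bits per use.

For BSC with error probability p:
C = 1 - H(p) where H(p) is binary entropy
H(0.2722) = -0.2722 × log₂(0.2722) - 0.7278 × log₂(0.7278)
H(p) = 0.8446
C = 1 - 0.8446 = 0.1554 bits/use


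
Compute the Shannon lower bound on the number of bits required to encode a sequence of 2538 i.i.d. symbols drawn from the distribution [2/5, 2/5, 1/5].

Entropy H = 1.5219 bits/symbol
Minimum bits = H × n = 1.5219 × 2538
= 3862.65 bits


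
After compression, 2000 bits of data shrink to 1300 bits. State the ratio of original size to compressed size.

Compression ratio = Original / Compressed
= 2000 / 1300 = 1.54:1


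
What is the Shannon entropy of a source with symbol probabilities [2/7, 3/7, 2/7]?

H(X) = -Σ p(x) log₂ p(x)
  -2/7 × log₂(2/7) = 0.5164
  -3/7 × log₂(3/7) = 0.5239
  -2/7 × log₂(2/7) = 0.5164
H(X) = 1.5567 bits


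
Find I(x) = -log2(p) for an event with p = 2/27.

Information content I(x) = -log₂(p(x))
I = -log₂(2/27) = -log₂(0.0741)
I = 3.7549 bits


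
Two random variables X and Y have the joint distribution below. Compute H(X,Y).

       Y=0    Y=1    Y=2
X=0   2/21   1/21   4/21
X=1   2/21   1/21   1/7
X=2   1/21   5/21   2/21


H(X,Y) = -Σ p(x,y) log₂ p(x,y)
  p(0,0)=2/21: -0.0952 × log₂(0.0952) = 0.3231
  p(0,1)=1/21: -0.0476 × log₂(0.0476) = 0.2092
  p(0,2)=4/21: -0.1905 × log₂(0.1905) = 0.4557
  p(1,0)=2/21: -0.0952 × log₂(0.0952) = 0.3231
  p(1,1)=1/21: -0.0476 × log₂(0.0476) = 0.2092
  p(1,2)=1/7: -0.1429 × log₂(0.1429) = 0.4011
  p(2,0)=1/21: -0.0476 × log₂(0.0476) = 0.2092
  p(2,1)=5/21: -0.2381 × log₂(0.2381) = 0.4929
  p(2,2)=2/21: -0.0952 × log₂(0.0952) = 0.3231
H(X,Y) = 2.9464 bits


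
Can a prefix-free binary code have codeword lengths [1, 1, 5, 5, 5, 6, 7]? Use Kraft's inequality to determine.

Kraft inequality: Σ 2^(-l_i) ≤ 1 for prefix-free code
Calculating: 2^(-1) + 2^(-1) + 2^(-5) + 2^(-5) + 2^(-5) + 2^(-6) + 2^(-7)
= 0.5 + 0.5 + 0.03125 + 0.03125 + 0.03125 + 0.015625 + 0.0078125
= 1.1172
Since 1.1172 > 1, prefix-free code does not exist


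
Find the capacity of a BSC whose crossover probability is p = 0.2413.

For BSC with error probability p:
C = 1 - H(p) where H(p) is binary entropy
H(0.2413) = -0.2413 × log₂(0.2413) - 0.7587 × log₂(0.7587)
H(p) = 0.7972
C = 1 - 0.7972 = 0.2028 bits/use


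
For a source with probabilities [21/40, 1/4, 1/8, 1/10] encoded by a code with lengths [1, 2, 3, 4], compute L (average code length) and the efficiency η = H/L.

Average length L = Σ p_i × l_i = 1.8000 bits
Entropy H = 1.6952 bits
Efficiency η = H/L × 100% = 94.18%


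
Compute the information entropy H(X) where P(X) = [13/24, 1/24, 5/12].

H(X) = -Σ p(x) log₂ p(x)
  -13/24 × log₂(13/24) = 0.4791
  -1/24 × log₂(1/24) = 0.1910
  -5/12 × log₂(5/12) = 0.5263
H(X) = 1.1964 bits


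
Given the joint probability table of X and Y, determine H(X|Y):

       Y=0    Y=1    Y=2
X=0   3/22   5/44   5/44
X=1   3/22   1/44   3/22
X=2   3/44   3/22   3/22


H(X|Y) = Σ_y p(y) H(X|Y=y)
  p(Y=0) = 15/44, H(X|Y=0) = 1.5219
  p(Y=1) = 3/11, H(X|Y=1) = 1.3250
  p(Y=2) = 17/44, H(X|Y=2) = 1.5799
H(X|Y) = 0.3409×1.5219 + 0.2727×1.3250 + 0.3864×1.5799 = 1.4906 bits


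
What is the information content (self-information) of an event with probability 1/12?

Information content I(x) = -log₂(p(x))
I = -log₂(1/12) = -log₂(0.0833)
I = 3.5850 bits


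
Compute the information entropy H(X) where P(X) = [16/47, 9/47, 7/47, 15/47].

H(X) = -Σ p(x) log₂ p(x)
  -16/47 × log₂(16/47) = 0.5292
  -9/47 × log₂(9/47) = 0.4566
  -7/47 × log₂(7/47) = 0.4092
  -15/47 × log₂(15/47) = 0.5259
H(X) = 1.9209 bits


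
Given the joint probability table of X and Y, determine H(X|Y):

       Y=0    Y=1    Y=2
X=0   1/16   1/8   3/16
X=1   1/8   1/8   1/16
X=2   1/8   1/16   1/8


H(X|Y) = Σ_y p(y) H(X|Y=y)
  p(Y=0) = 5/16, H(X|Y=0) = 1.5219
  p(Y=1) = 5/16, H(X|Y=1) = 1.5219
  p(Y=2) = 3/8, H(X|Y=2) = 1.4591
H(X|Y) = 0.3125×1.5219 + 0.3125×1.5219 + 0.3750×1.4591 = 1.4984 bits


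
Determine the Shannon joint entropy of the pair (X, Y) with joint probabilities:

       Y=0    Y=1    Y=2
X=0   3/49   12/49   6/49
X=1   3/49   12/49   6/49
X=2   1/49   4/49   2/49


H(X,Y) = -Σ p(x,y) log₂ p(x,y)
  p(0,0)=3/49: -0.0612 × log₂(0.0612) = 0.2467
  p(0,1)=12/49: -0.2449 × log₂(0.2449) = 0.4971
  p(0,2)=6/49: -0.1224 × log₂(0.1224) = 0.3710
  p(1,0)=3/49: -0.0612 × log₂(0.0612) = 0.2467
  p(1,1)=12/49: -0.2449 × log₂(0.2449) = 0.4971
  p(1,2)=6/49: -0.1224 × log₂(0.1224) = 0.3710
  p(2,0)=1/49: -0.0204 × log₂(0.0204) = 0.1146
  p(2,1)=4/49: -0.0816 × log₂(0.0816) = 0.2951
  p(2,2)=2/49: -0.0408 × log₂(0.0408) = 0.1884
H(X,Y) = 2.8276 bits


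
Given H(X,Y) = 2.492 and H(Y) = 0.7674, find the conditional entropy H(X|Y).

Chain rule: H(X,Y) = H(X|Y) + H(Y)
H(X|Y) = H(X,Y) - H(Y) = 2.492 - 0.7674 = 1.7246 bits


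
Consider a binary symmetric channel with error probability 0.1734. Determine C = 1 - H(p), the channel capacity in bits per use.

For BSC with error probability p:
C = 1 - H(p) where H(p) is binary entropy
H(0.1734) = -0.1734 × log₂(0.1734) - 0.8266 × log₂(0.8266)
H(p) = 0.6654
C = 1 - 0.6654 = 0.3346 bits/use


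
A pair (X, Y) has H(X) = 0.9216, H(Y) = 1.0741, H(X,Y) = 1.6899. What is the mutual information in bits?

I(X;Y) = H(X) + H(Y) - H(X,Y)
I(X;Y) = 0.9216 + 1.0741 - 1.6899 = 0.3058 bits


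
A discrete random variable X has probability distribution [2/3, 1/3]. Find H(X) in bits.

H(X) = -Σ p(x) log₂ p(x)
  -2/3 × log₂(2/3) = 0.3900
  -1/3 × log₂(1/3) = 0.5283
H(X) = 0.9183 bits


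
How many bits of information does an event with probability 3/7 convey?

Information content I(x) = -log₂(p(x))
I = -log₂(3/7) = -log₂(0.4286)
I = 1.2224 bits


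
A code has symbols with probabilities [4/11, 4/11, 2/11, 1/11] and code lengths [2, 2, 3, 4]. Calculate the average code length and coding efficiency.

Average length L = Σ p_i × l_i = 2.3636 bits
Entropy H = 1.8231 bits
Efficiency η = H/L × 100% = 77.13%


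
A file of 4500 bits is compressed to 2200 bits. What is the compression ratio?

Compression ratio = Original / Compressed
= 4500 / 2200 = 2.05:1


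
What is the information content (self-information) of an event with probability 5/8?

Information content I(x) = -log₂(p(x))
I = -log₂(5/8) = -log₂(0.6250)
I = 0.6781 bits


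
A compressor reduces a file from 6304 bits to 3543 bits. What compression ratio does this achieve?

Compression ratio = Original / Compressed
= 6304 / 3543 = 1.78:1


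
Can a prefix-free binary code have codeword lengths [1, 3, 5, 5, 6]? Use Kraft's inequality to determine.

Kraft inequality: Σ 2^(-l_i) ≤ 1 for prefix-free code
Calculating: 2^(-1) + 2^(-3) + 2^(-5) + 2^(-5) + 2^(-6)
= 0.5 + 0.125 + 0.03125 + 0.03125 + 0.015625
= 0.7031
Since 0.7031 ≤ 1, prefix-free code exists


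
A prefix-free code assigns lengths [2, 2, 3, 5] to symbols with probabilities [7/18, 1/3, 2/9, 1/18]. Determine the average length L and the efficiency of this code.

Average length L = Σ p_i × l_i = 2.3889 bits
Entropy H = 1.7721 bits
Efficiency η = H/L × 100% = 74.18%


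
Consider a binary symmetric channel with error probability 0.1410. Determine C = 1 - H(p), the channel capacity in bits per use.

For BSC with error probability p:
C = 1 - H(p) where H(p) is binary entropy
H(0.1410) = -0.1410 × log₂(0.1410) - 0.8590 × log₂(0.8590)
H(p) = 0.5869
C = 1 - 0.5869 = 0.4131 bits/use


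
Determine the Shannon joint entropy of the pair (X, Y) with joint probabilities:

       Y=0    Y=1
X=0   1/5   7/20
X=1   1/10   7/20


H(X,Y) = -Σ p(x,y) log₂ p(x,y)
  p(0,0)=1/5: -0.2000 × log₂(0.2000) = 0.4644
  p(0,1)=7/20: -0.3500 × log₂(0.3500) = 0.5301
  p(1,0)=1/10: -0.1000 × log₂(0.1000) = 0.3322
  p(1,1)=7/20: -0.3500 × log₂(0.3500) = 0.5301
H(X,Y) = 1.8568 bits


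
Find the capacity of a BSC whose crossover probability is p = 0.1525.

For BSC with error probability p:
C = 1 - H(p) where H(p) is binary entropy
H(0.1525) = -0.1525 × log₂(0.1525) - 0.8475 × log₂(0.8475)
H(p) = 0.6161
C = 1 - 0.6161 = 0.3839 bits/use


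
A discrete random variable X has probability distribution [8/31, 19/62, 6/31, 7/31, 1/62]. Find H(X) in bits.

H(X) = -Σ p(x) log₂ p(x)
  -8/31 × log₂(8/31) = 0.5043
  -19/62 × log₂(19/62) = 0.5229
  -6/31 × log₂(6/31) = 0.4586
  -7/31 × log₂(7/31) = 0.4848
  -1/62 × log₂(1/62) = 0.0960
H(X) = 2.0666 bits


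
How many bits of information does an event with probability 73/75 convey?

Information content I(x) = -log₂(p(x))
I = -log₂(73/75) = -log₂(0.9733)
I = 0.0390 bits


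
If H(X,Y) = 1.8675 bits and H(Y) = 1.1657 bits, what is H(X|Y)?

Chain rule: H(X,Y) = H(X|Y) + H(Y)
H(X|Y) = H(X,Y) - H(Y) = 1.8675 - 1.1657 = 0.7018 bits


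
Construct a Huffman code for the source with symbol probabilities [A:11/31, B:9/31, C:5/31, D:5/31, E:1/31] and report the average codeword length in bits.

Huffman tree construction:
Combine smallest probabilities repeatedly
Resulting codes:
  A: 11 (length 2)
  B: 10 (length 2)
  C: 011 (length 3)
  D: 00 (length 2)
  E: 010 (length 3)
Average length = Σ p(s) × length(s) = 2.1935 bits


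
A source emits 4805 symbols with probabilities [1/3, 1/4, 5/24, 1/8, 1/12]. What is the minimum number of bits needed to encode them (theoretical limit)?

Entropy H = 2.1735 bits/symbol
Minimum bits = H × n = 2.1735 × 4805
= 10443.83 bits


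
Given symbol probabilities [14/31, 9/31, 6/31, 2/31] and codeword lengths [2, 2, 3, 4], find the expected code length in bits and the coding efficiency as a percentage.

Average length L = Σ p_i × l_i = 2.3226 bits
Entropy H = 1.7496 bits
Efficiency η = H/L × 100% = 75.33%


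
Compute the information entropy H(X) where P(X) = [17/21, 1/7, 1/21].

H(X) = -Σ p(x) log₂ p(x)
  -17/21 × log₂(17/21) = 0.2468
  -1/7 × log₂(1/7) = 0.4011
  -1/21 × log₂(1/21) = 0.2092
H(X) = 0.8570 bits


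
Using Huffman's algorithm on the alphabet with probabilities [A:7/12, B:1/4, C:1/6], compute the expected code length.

Huffman tree construction:
Combine smallest probabilities repeatedly
Resulting codes:
  A: 1 (length 1)
  B: 01 (length 2)
  C: 00 (length 2)
Average length = Σ p(s) × length(s) = 1.4167 bits


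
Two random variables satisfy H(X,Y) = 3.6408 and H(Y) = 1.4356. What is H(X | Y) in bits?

Chain rule: H(X,Y) = H(X|Y) + H(Y)
H(X|Y) = H(X,Y) - H(Y) = 3.6408 - 1.4356 = 2.2052 bits


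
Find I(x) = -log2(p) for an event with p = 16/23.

Information content I(x) = -log₂(p(x))
I = -log₂(16/23) = -log₂(0.6957)
I = 0.5236 bits


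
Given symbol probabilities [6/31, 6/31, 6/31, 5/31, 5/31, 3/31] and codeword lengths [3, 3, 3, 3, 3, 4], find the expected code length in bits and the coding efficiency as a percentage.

Average length L = Σ p_i × l_i = 3.0968 bits
Entropy H = 2.5509 bits
Efficiency η = H/L × 100% = 82.37%


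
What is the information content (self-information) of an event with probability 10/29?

Information content I(x) = -log₂(p(x))
I = -log₂(10/29) = -log₂(0.3448)
I = 1.5361 bits


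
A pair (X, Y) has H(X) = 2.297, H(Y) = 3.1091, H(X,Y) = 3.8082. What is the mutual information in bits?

I(X;Y) = H(X) + H(Y) - H(X,Y)
I(X;Y) = 2.297 + 3.1091 - 3.8082 = 1.5979 bits


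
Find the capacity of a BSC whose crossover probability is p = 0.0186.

For BSC with error probability p:
C = 1 - H(p) where H(p) is binary entropy
H(0.0186) = -0.0186 × log₂(0.0186) - 0.9814 × log₂(0.9814)
H(p) = 0.1335
C = 1 - 0.1335 = 0.8665 bits/use


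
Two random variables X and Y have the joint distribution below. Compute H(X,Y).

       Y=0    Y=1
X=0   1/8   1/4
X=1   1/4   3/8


H(X,Y) = -Σ p(x,y) log₂ p(x,y)
  p(0,0)=1/8: -0.1250 × log₂(0.1250) = 0.3750
  p(0,1)=1/4: -0.2500 × log₂(0.2500) = 0.5000
  p(1,0)=1/4: -0.2500 × log₂(0.2500) = 0.5000
  p(1,1)=3/8: -0.3750 × log₂(0.3750) = 0.5306
H(X,Y) = 1.9056 bits


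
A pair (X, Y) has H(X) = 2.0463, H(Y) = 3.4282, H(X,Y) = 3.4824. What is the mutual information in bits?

I(X;Y) = H(X) + H(Y) - H(X,Y)
I(X;Y) = 2.0463 + 3.4282 - 3.4824 = 1.9921 bits


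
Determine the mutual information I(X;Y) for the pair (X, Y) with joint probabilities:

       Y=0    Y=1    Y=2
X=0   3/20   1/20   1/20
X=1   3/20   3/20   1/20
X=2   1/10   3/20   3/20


H(X) = 1.5589, H(Y) = 1.5589, H(X,Y) = 3.0332
I(X;Y) = H(X) + H(Y) - H(X,Y) = 0.0845 bits


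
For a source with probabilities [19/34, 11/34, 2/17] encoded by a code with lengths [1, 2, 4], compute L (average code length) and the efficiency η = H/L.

Average length L = Σ p_i × l_i = 1.6765 bits
Entropy H = 1.3591 bits
Efficiency η = H/L × 100% = 81.07%


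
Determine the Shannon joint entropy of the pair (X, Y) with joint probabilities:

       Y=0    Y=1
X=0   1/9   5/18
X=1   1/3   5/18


H(X,Y) = -Σ p(x,y) log₂ p(x,y)
  p(0,0)=1/9: -0.1111 × log₂(0.1111) = 0.3522
  p(0,1)=5/18: -0.2778 × log₂(0.2778) = 0.5133
  p(1,0)=1/3: -0.3333 × log₂(0.3333) = 0.5283
  p(1,1)=5/18: -0.2778 × log₂(0.2778) = 0.5133
H(X,Y) = 1.9072 bits


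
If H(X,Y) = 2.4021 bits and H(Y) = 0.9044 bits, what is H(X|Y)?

Chain rule: H(X,Y) = H(X|Y) + H(Y)
H(X|Y) = H(X,Y) - H(Y) = 2.4021 - 0.9044 = 1.4977 bits


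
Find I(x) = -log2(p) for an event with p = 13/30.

Information content I(x) = -log₂(p(x))
I = -log₂(13/30) = -log₂(0.4333)
I = 1.2065 bits


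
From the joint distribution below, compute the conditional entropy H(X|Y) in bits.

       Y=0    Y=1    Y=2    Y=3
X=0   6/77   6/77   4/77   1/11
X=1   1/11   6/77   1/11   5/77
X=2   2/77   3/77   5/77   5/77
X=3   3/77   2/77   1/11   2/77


H(X|Y) = Σ_y p(y) H(X|Y=y)
  p(Y=0) = 18/77, H(X|Y=0) = 1.8413
  p(Y=1) = 17/77, H(X|Y=1) = 1.8654
  p(Y=2) = 23/77, H(X|Y=2) = 1.9621
  p(Y=3) = 19/77, H(X|Y=3) = 1.8863
H(X|Y) = 0.2338×1.8413 + 0.2208×1.8654 + 0.2987×1.9621 + 0.2468×1.8863 = 1.8938 bits


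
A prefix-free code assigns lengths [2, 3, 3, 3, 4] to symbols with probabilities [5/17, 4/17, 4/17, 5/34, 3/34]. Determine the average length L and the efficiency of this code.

Average length L = Σ p_i × l_i = 2.7941 bits
Entropy H = 2.2174 bits
Efficiency η = H/L × 100% = 79.36%


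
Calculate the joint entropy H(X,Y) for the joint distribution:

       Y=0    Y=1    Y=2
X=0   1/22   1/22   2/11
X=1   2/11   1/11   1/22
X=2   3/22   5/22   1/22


H(X,Y) = -Σ p(x,y) log₂ p(x,y)
  p(0,0)=1/22: -0.0455 × log₂(0.0455) = 0.2027
  p(0,1)=1/22: -0.0455 × log₂(0.0455) = 0.2027
  p(0,2)=2/11: -0.1818 × log₂(0.1818) = 0.4472
  p(1,0)=2/11: -0.1818 × log₂(0.1818) = 0.4472
  p(1,1)=1/11: -0.0909 × log₂(0.0909) = 0.3145
  p(1,2)=1/22: -0.0455 × log₂(0.0455) = 0.2027
  p(2,0)=3/22: -0.1364 × log₂(0.1364) = 0.3920
  p(2,1)=5/22: -0.2273 × log₂(0.2273) = 0.4858
  p(2,2)=1/22: -0.0455 × log₂(0.0455) = 0.2027
H(X,Y) = 2.8974 bits


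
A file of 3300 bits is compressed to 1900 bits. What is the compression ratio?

Compression ratio = Original / Compressed
= 3300 / 1900 = 1.74:1


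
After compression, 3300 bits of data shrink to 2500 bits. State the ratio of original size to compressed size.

Compression ratio = Original / Compressed
= 3300 / 2500 = 1.32:1


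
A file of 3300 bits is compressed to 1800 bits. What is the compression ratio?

Compression ratio = Original / Compressed
= 3300 / 1800 = 1.83:1


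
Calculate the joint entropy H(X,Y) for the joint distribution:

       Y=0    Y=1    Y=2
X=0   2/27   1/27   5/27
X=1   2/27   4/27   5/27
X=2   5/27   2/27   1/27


H(X,Y) = -Σ p(x,y) log₂ p(x,y)
  p(0,0)=2/27: -0.0741 × log₂(0.0741) = 0.2781
  p(0,1)=1/27: -0.0370 × log₂(0.0370) = 0.1761
  p(0,2)=5/27: -0.1852 × log₂(0.1852) = 0.4505
  p(1,0)=2/27: -0.0741 × log₂(0.0741) = 0.2781
  p(1,1)=4/27: -0.1481 × log₂(0.1481) = 0.4081
  p(1,2)=5/27: -0.1852 × log₂(0.1852) = 0.4505
  p(2,0)=5/27: -0.1852 × log₂(0.1852) = 0.4505
  p(2,1)=2/27: -0.0741 × log₂(0.0741) = 0.2781
  p(2,2)=1/27: -0.0370 × log₂(0.0370) = 0.1761
H(X,Y) = 2.9464 bits


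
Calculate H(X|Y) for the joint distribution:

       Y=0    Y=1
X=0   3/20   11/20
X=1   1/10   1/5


H(X|Y) = Σ_y p(y) H(X|Y=y)
  p(Y=0) = 1/4, H(X|Y=0) = 0.9710
  p(Y=1) = 3/4, H(X|Y=1) = 0.8366
H(X|Y) = 0.2500×0.9710 + 0.7500×0.8366 = 0.8702 bits


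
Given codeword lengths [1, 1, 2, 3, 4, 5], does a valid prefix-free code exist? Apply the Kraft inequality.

Kraft inequality: Σ 2^(-l_i) ≤ 1 for prefix-free code
Calculating: 2^(-1) + 2^(-1) + 2^(-2) + 2^(-3) + 2^(-4) + 2^(-5)
= 0.5 + 0.5 + 0.25 + 0.125 + 0.0625 + 0.03125
= 1.4688
Since 1.4688 > 1, prefix-free code does not exist


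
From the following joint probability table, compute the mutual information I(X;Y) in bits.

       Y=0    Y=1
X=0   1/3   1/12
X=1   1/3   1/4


H(X) = 0.9799, H(Y) = 0.9183, H(X,Y) = 1.8554
I(X;Y) = H(X) + H(Y) - H(X,Y) = 0.0428 bits


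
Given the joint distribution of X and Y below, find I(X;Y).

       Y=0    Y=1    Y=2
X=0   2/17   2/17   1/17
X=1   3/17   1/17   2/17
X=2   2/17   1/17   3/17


H(X) = 1.5799, H(Y) = 1.5486, H(X,Y) = 3.0575
I(X;Y) = H(X) + H(Y) - H(X,Y) = 0.0710 bits


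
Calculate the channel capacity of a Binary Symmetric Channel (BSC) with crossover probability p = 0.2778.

For BSC with error probability p:
C = 1 - H(p) where H(p) is binary entropy
H(0.2778) = -0.2778 × log₂(0.2778) - 0.7222 × log₂(0.7222)
H(p) = 0.8524
C = 1 - 0.8524 = 0.1476 bits/use


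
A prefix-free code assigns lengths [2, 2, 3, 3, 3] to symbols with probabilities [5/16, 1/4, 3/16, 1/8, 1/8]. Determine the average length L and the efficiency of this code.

Average length L = Σ p_i × l_i = 2.4375 bits
Entropy H = 2.2272 bits
Efficiency η = H/L × 100% = 91.37%


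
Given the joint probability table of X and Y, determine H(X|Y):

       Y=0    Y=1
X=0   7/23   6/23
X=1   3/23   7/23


H(X|Y) = Σ_y p(y) H(X|Y=y)
  p(Y=0) = 10/23, H(X|Y=0) = 0.8813
  p(Y=1) = 13/23, H(X|Y=1) = 0.9957
H(X|Y) = 0.4348×0.8813 + 0.5652×0.9957 = 0.9460 bits


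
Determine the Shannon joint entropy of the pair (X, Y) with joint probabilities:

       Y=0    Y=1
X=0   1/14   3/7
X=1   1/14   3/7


H(X,Y) = -Σ p(x,y) log₂ p(x,y)
  p(0,0)=1/14: -0.0714 × log₂(0.0714) = 0.2720
  p(0,1)=3/7: -0.4286 × log₂(0.4286) = 0.5239
  p(1,0)=1/14: -0.0714 × log₂(0.0714) = 0.2720
  p(1,1)=3/7: -0.4286 × log₂(0.4286) = 0.5239
H(X,Y) = 1.5917 bits


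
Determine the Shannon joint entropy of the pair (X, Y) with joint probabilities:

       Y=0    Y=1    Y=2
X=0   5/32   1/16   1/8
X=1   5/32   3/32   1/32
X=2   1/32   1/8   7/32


H(X,Y) = -Σ p(x,y) log₂ p(x,y)
  p(0,0)=5/32: -0.1562 × log₂(0.1562) = 0.4184
  p(0,1)=1/16: -0.0625 × log₂(0.0625) = 0.2500
  p(0,2)=1/8: -0.1250 × log₂(0.1250) = 0.3750
  p(1,0)=5/32: -0.1562 × log₂(0.1562) = 0.4184
  p(1,1)=3/32: -0.0938 × log₂(0.0938) = 0.3202
  p(1,2)=1/32: -0.0312 × log₂(0.0312) = 0.1562
  p(2,0)=1/32: -0.0312 × log₂(0.0312) = 0.1562
  p(2,1)=1/8: -0.1250 × log₂(0.1250) = 0.3750
  p(2,2)=7/32: -0.2188 × log₂(0.2188) = 0.4796
H(X,Y) = 2.9492 bits


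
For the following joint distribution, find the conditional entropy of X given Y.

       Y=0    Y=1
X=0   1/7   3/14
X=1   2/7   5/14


H(X|Y) = Σ_y p(y) H(X|Y=y)
  p(Y=0) = 3/7, H(X|Y=0) = 0.9183
  p(Y=1) = 4/7, H(X|Y=1) = 0.9544
H(X|Y) = 0.4286×0.9183 + 0.5714×0.9544 = 0.9389 bits


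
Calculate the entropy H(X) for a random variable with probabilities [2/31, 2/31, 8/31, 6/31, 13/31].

H(X) = -Σ p(x) log₂ p(x)
  -2/31 × log₂(2/31) = 0.2551
  -2/31 × log₂(2/31) = 0.2551
  -8/31 × log₂(8/31) = 0.5043
  -6/31 × log₂(6/31) = 0.4586
  -13/31 × log₂(13/31) = 0.5258
H(X) = 1.9989 bits


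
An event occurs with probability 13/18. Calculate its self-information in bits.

Information content I(x) = -log₂(p(x))
I = -log₂(13/18) = -log₂(0.7222)
I = 0.4695 bits


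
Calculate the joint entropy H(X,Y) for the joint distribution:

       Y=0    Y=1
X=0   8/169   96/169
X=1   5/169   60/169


H(X,Y) = -Σ p(x,y) log₂ p(x,y)
  p(0,0)=8/169: -0.0473 × log₂(0.0473) = 0.2083
  p(0,1)=96/169: -0.5680 × log₂(0.5680) = 0.4635
  p(1,0)=5/169: -0.0296 × log₂(0.0296) = 0.1503
  p(1,1)=60/169: -0.3550 × log₂(0.3550) = 0.5304
H(X,Y) = 1.3525 bits


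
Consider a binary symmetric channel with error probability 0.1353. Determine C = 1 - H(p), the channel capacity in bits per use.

For BSC with error probability p:
C = 1 - H(p) where H(p) is binary entropy
H(0.1353) = -0.1353 × log₂(0.1353) - 0.8647 × log₂(0.8647)
H(p) = 0.5718
C = 1 - 0.5718 = 0.4282 bits/use


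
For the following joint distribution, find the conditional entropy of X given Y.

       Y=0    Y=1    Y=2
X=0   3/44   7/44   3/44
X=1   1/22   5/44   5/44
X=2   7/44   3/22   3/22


H(X|Y) = Σ_y p(y) H(X|Y=y)
  p(Y=0) = 3/11, H(X|Y=0) = 1.3844
  p(Y=1) = 9/22, H(X|Y=1) = 1.5715
  p(Y=2) = 7/22, H(X|Y=2) = 1.5306
H(X|Y) = 0.2727×1.3844 + 0.4091×1.5715 + 0.3182×1.5306 = 1.5075 bits


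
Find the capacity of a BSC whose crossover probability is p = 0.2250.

For BSC with error probability p:
C = 1 - H(p) where H(p) is binary entropy
H(0.2250) = -0.2250 × log₂(0.2250) - 0.7750 × log₂(0.7750)
H(p) = 0.7692
C = 1 - 0.7692 = 0.2308 bits/use


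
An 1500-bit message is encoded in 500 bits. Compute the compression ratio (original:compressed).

Compression ratio = Original / Compressed
= 1500 / 500 = 3.00:1


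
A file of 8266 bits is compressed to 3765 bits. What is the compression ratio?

Compression ratio = Original / Compressed
= 8266 / 3765 = 2.20:1


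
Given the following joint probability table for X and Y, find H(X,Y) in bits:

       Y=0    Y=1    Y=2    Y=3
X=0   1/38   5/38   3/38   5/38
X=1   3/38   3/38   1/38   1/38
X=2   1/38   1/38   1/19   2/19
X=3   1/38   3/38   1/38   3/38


H(X,Y) = -Σ p(x,y) log₂ p(x,y)
  p(0,0)=1/38: -0.0263 × log₂(0.0263) = 0.1381
  p(0,1)=5/38: -0.1316 × log₂(0.1316) = 0.3850
  p(0,2)=3/38: -0.0789 × log₂(0.0789) = 0.2892
  p(0,3)=5/38: -0.1316 × log₂(0.1316) = 0.3850
  p(1,0)=3/38: -0.0789 × log₂(0.0789) = 0.2892
  p(1,1)=3/38: -0.0789 × log₂(0.0789) = 0.2892
  p(1,2)=1/38: -0.0263 × log₂(0.0263) = 0.1381
  p(1,3)=1/38: -0.0263 × log₂(0.0263) = 0.1381
  p(2,0)=1/38: -0.0263 × log₂(0.0263) = 0.1381
  p(2,1)=1/38: -0.0263 × log₂(0.0263) = 0.1381
  p(2,2)=1/19: -0.0526 × log₂(0.0526) = 0.2236
  p(2,3)=2/19: -0.1053 × log₂(0.1053) = 0.3419
  p(3,0)=1/38: -0.0263 × log₂(0.0263) = 0.1381
  p(3,1)=3/38: -0.0789 × log₂(0.0789) = 0.2892
  p(3,2)=1/38: -0.0263 × log₂(0.0263) = 0.1381
  p(3,3)=3/38: -0.0789 × log₂(0.0789) = 0.2892
H(X,Y) = 3.7481 bits


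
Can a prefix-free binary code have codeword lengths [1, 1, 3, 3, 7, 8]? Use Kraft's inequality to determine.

Kraft inequality: Σ 2^(-l_i) ≤ 1 for prefix-free code
Calculating: 2^(-1) + 2^(-1) + 2^(-3) + 2^(-3) + 2^(-7) + 2^(-8)
= 0.5 + 0.5 + 0.125 + 0.125 + 0.0078125 + 0.00390625
= 1.2617
Since 1.2617 > 1, prefix-free code does not exist


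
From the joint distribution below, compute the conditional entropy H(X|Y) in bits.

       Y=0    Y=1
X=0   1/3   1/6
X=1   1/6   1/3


H(X|Y) = Σ_y p(y) H(X|Y=y)
  p(Y=0) = 1/2, H(X|Y=0) = 0.9183
  p(Y=1) = 1/2, H(X|Y=1) = 0.9183
H(X|Y) = 0.5000×0.9183 + 0.5000×0.9183 = 0.9183 bits
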